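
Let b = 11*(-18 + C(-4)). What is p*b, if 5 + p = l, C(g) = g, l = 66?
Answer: -14762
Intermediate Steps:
p = 61 (p = -5 + 66 = 61)
b = -242 (b = 11*(-18 - 4) = 11*(-22) = -242)
p*b = 61*(-242) = -14762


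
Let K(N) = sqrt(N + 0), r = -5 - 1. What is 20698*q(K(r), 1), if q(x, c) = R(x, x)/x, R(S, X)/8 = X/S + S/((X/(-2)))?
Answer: 82792*I*sqrt(6)/3 ≈ 67599.0*I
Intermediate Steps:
R(S, X) = -16*S/X + 8*X/S (R(S, X) = 8*(X/S + S/((X/(-2)))) = 8*(X/S + S/((X*(-1/2)))) = 8*(X/S + S/((-X/2))) = 8*(X/S + S*(-2/X)) = 8*(X/S - 2*S/X) = -16*S/X + 8*X/S)
r = -6
K(N) = sqrt(N)
q(x, c) = -8/x (q(x, c) = (-16*x/x + 8*x/x)/x = (-16 + 8)/x = -8/x)
20698*q(K(r), 1) = 20698*(-8*(-I*sqrt(6)/6)) = 20698*(-(-4)*I*sqrt(6)/3) = 20698*(4*I*sqrt(6)/3) = 82792*I*sqrt(6)/3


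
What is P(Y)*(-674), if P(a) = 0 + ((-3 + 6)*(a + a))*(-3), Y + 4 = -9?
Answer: -157716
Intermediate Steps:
Y = -13 (Y = -4 - 9 = -13)
P(a) = -18*a (P(a) = 0 + (3*(2*a))*(-3) = 0 + (6*a)*(-3) = 0 - 18*a = -18*a)
P(Y)*(-674) = -18*(-13)*(-674) = 234*(-674) = -157716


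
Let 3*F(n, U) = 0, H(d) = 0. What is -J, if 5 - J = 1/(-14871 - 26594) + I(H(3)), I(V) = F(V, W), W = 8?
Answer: -207326/41465 ≈ -5.0000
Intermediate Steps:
F(n, U) = 0 (F(n, U) = (⅓)*0 = 0)
I(V) = 0
J = 207326/41465 (J = 5 - (1/(-14871 - 26594) + 0) = 5 - (1/(-41465) + 0) = 5 - (-1/41465 + 0) = 5 - 1*(-1/41465) = 5 + 1/41465 = 207326/41465 ≈ 5.0000)
-J = -1*207326/41465 = -207326/41465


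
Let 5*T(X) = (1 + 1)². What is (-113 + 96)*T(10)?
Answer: -68/5 ≈ -13.600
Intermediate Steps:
T(X) = ⅘ (T(X) = (1 + 1)²/5 = (⅕)*2² = (⅕)*4 = ⅘)
(-113 + 96)*T(10) = (-113 + 96)*(⅘) = -17*⅘ = -68/5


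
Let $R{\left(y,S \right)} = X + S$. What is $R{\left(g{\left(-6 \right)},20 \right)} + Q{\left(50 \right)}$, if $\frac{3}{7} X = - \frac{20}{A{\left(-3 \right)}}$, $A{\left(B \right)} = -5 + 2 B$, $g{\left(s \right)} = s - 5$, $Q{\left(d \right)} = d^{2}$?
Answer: $\frac{83300}{33} \approx 2524.2$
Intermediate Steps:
$g{\left(s \right)} = -5 + s$ ($g{\left(s \right)} = s - 5 = -5 + s$)
$X = \frac{140}{33}$ ($X = \frac{7 \left(- \frac{20}{-5 + 2 \left(-3\right)}\right)}{3} = \frac{7 \left(- \frac{20}{-5 - 6}\right)}{3} = \frac{7 \left(- \frac{20}{-11}\right)}{3} = \frac{7 \left(\left(-20\right) \left(- \frac{1}{11}\right)\right)}{3} = \frac{7}{3} \cdot \frac{20}{11} = \frac{140}{33} \approx 4.2424$)
$R{\left(y,S \right)} = \frac{140}{33} + S$
$R{\left(g{\left(-6 \right)},20 \right)} + Q{\left(50 \right)} = \left(\frac{140}{33} + 20\right) + 50^{2} = \frac{800}{33} + 2500 = \frac{83300}{33}$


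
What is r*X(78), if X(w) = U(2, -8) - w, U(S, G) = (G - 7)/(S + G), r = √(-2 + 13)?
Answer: -151*√11/2 ≈ -250.41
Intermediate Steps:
r = √11 ≈ 3.3166
U(S, G) = (-7 + G)/(G + S)
X(w) = 5/2 - w (X(w) = (-7 - 8)/(-8 + 2) - w = -15/(-6) - w = -⅙*(-15) - w = 5/2 - w)
r*X(78) = √11*(5/2 - 1*78) = √11*(5/2 - 78) = √11*(-151/2) = -151*√11/2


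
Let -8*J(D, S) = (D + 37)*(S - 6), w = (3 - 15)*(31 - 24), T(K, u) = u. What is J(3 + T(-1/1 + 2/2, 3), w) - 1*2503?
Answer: -8077/4 ≈ -2019.3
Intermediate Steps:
w = -84 (w = -12*7 = -84)
J(D, S) = -(-6 + S)*(37 + D)/8 (J(D, S) = -(D + 37)*(S - 6)/8 = -(37 + D)*(-6 + S)/8 = -(-6 + S)*(37 + D)/8)
J(3 + T(-1/1 + 2/2, 3), w) - 1*2503 = (111/4 - 37/8*(-84) + 3*(3 + 3)/4 - ⅛*(3 + 3)*(-84)) - 1*2503 = (111/4 + 777/2 + (¾)*6 - ⅛*6*(-84)) - 2503 = (111/4 + 777/2 + 9/2 + 63) - 2503 = 1935/4 - 2503 = -8077/4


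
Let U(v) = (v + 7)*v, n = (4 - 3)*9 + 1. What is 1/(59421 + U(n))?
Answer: 1/59591 ≈ 1.6781e-5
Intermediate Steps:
n = 10 (n = 1*9 + 1 = 9 + 1 = 10)
U(v) = v*(7 + v) (U(v) = (7 + v)*v = v*(7 + v))
1/(59421 + U(n)) = 1/(59421 + 10*(7 + 10)) = 1/(59421 + 10*17) = 1/(59421 + 170) = 1/59591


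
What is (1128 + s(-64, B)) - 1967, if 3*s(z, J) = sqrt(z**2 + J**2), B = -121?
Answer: -839 + sqrt(18737)/3 ≈ -793.37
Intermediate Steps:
s(z, J) = sqrt(J**2 + z**2)/3 (s(z, J) = sqrt(z**2 + J**2)/3 = sqrt(J**2 + z**2)/3)
(1128 + s(-64, B)) - 1967 = (1128 + sqrt((-121)**2 + (-64)**2)/3) - 1967 = (1128 + sqrt(14641 + 4096)/3) - 1967 = (1128 + sqrt(18737)/3) - 1967 = -839 + sqrt(18737)/3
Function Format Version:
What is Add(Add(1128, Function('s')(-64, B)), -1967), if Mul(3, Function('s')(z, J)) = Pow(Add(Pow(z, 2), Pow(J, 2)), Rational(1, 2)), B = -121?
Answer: Add(-839, Mul(Rational(1, 3), Pow(18737, Rational(1, 2)))) ≈ -793.37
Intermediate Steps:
Function('s')(z, J) = Mul(Rational(1, 3), Pow(Add(Pow(J, 2), Pow(z, 2)), Rational(1, 2))) (Function('s')(z, J) = Mul(Rational(1, 3), Pow(Add(Pow(z, 2), Pow(J, 2)), Rational(1, 2))) = Mul(Rational(1, 3), Pow(Add(Pow(J, 2), Pow(z, 2)), Rational(1, 2))))
Add(Add(1128, Function('s')(-64, B)), -1967) = Add(Add(1128, Mul(Rational(1, 3), Pow(Add(Pow(-121, 2), Pow(-64, 2)), Rational(1, 2)))), -1967) = Add(Add(1128, Mul(Rational(1, 3), Pow(Add(14641, 4096), Rational(1, 2)))), -1967) = Add(Add(1128, Mul(Rational(1, 3), Pow(18737, Rational(1, 2)))), -1967) = Add(-839, Mul(Rational(1, 3), Pow(18737, Rational(1, 2))))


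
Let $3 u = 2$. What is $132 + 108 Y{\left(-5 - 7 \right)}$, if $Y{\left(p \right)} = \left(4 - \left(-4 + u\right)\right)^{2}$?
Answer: $5940$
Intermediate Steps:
$u = \frac{2}{3}$ ($u = \frac{1}{3} \cdot 2 = \frac{2}{3} \approx 0.66667$)
$Y{\left(p \right)} = \frac{484}{9}$ ($Y{\left(p \right)} = \left(4 + \left(4 - \frac{2}{3}\right)\right)^{2} = \left(4 + \frac{10}{3}\right)^{2} = \left(\frac{22}{3}\right)^{2} = \frac{484}{9}$)
$132 + 108 Y{\left(-5 - 7 \right)} = 132 + 108 \cdot \frac{484}{9} = 132 + 5808 = 5940$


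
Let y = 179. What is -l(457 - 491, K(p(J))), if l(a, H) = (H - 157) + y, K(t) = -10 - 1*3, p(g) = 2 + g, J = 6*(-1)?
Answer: -9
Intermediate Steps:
J = -6
K(t) = -13 (K(t) = -10 - 3 = -13)
l(a, H) = 22 + H (l(a, H) = (H - 157) + 179 = (-157 + H) + 179 = 22 + H)
-l(457 - 491, K(p(J))) = -(22 - 13) = -1*9 = -9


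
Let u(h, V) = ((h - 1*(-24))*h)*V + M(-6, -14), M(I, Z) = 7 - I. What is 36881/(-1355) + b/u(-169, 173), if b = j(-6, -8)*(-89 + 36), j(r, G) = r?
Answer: -26058678188/957392865 ≈ -27.218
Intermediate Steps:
u(h, V) = 13 + V*h*(24 + h) (u(h, V) = ((h - 1*(-24))*h)*V + (7 - 1*(-6)) = ((h + 24)*h)*V + (7 + 6) = ((24 + h)*h)*V + 13 = (h*(24 + h))*V + 13 = V*h*(24 + h) + 13 = 13 + V*h*(24 + h))
b = 318 (b = -6*(-89 + 36) = -6*(-53) = 318)
36881/(-1355) + b/u(-169, 173) = 36881/(-1355) + 318/(13 + 173*(-169)**2 + 24*173*(-169)) = 36881*(-1/1355) + 318/(13 + 173*28561 - 701688) = -36881/1355 + 318/(13 + 4941053 - 701688) = -36881/1355 + 318/4239378 = -36881/1355 + 318*(1/4239378) = -36881/1355 + 53/706563 = -26058678188/957392865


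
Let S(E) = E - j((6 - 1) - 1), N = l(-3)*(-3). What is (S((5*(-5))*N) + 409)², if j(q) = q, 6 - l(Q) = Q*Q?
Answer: 32400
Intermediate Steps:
l(Q) = 6 - Q² (l(Q) = 6 - Q*Q = 6 - Q²)
N = 9 (N = (6 - 1*(-3)²)*(-3) = (6 - 1*9)*(-3) = (6 - 9)*(-3) = -3*(-3) = 9)
S(E) = -4 + E (S(E) = E - ((6 - 1) - 1) = E - (5 - 1) = E - 1*4 = E - 4 = -4 + E)
(S((5*(-5))*N) + 409)² = ((-4 + (5*(-5))*9) + 409)² = ((-4 - 25*9) + 409)² = ((-4 - 225) + 409)² = (-229 + 409)² = 180² = 32400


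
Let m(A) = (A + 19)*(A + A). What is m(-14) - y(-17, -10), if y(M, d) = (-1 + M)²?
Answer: -464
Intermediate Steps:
m(A) = 2*A*(19 + A) (m(A) = (19 + A)*(2*A) = 2*A*(19 + A))
m(-14) - y(-17, -10) = 2*(-14)*(19 - 14) - (-1 - 17)² = 2*(-14)*5 - 1*(-18)² = -140 - 1*324 = -140 - 324 = -464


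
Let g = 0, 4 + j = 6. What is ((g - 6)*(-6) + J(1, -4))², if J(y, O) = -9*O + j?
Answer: 5476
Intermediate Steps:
j = 2 (j = -4 + 6 = 2)
J(y, O) = 2 - 9*O (J(y, O) = -9*O + 2 = 2 - 9*O)
((g - 6)*(-6) + J(1, -4))² = ((0 - 6)*(-6) + (2 - 9*(-4)))² = (-6*(-6) + (2 + 36))² = (36 + 38)² = 74² = 5476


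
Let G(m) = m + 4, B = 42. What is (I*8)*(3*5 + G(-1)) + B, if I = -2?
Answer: -246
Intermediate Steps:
G(m) = 4 + m
(I*8)*(3*5 + G(-1)) + B = (-2*8)*(3*5 + (4 - 1)) + 42 = -16*(15 + 3) + 42 = -16*18 + 42 = -288 + 42 = -246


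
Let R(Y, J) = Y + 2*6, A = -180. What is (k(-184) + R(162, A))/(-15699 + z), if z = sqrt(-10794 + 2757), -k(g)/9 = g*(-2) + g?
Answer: 1292551/13692591 + 247*I*sqrt(893)/13692591 ≈ 0.094398 + 0.00053906*I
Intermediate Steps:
k(g) = 9*g (k(g) = -9*(g*(-2) + g) = -9*(-2*g + g) = -(-9)*g = 9*g)
R(Y, J) = 12 + Y (R(Y, J) = Y + 12 = 12 + Y)
z = 3*I*sqrt(893) (z = sqrt(-8037) = 3*I*sqrt(893) ≈ 89.649*I)
(k(-184) + R(162, A))/(-15699 + z) = (9*(-184) + (12 + 162))/(-15699 + 3*I*sqrt(893)) = (-1656 + 174)/(-15699 + 3*I*sqrt(893)) = -1482/(-15699 + 3*I*sqrt(893))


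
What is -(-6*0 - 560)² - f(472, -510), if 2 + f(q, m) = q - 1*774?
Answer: -313296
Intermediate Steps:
f(q, m) = -776 + q (f(q, m) = -2 + (q - 1*774) = -2 + (q - 774) = -2 + (-774 + q) = -776 + q)
-(-6*0 - 560)² - f(472, -510) = -(-6*0 - 560)² - (-776 + 472) = -(0 - 560)² - 1*(-304) = -1*(-560)² + 304 = -1*313600 + 304 = -313600 + 304 = -313296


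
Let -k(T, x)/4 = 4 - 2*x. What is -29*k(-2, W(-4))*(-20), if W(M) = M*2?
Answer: -46400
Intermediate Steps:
W(M) = 2*M
k(T, x) = -16 + 8*x (k(T, x) = -4*(4 - 2*x) = -16 + 8*x)
-29*k(-2, W(-4))*(-20) = -29*(-16 + 8*(2*(-4)))*(-20) = -29*(-16 + 8*(-8))*(-20) = -29*(-16 - 64)*(-20) = -29*(-80)*(-20) = 2320*(-20) = -46400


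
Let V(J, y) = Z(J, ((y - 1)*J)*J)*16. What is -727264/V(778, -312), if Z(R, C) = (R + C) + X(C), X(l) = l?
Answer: 22727/189453503 ≈ 0.00011996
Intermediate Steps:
Z(R, C) = R + 2*C (Z(R, C) = (R + C) + C = (C + R) + C = R + 2*C)
V(J, y) = 16*J + 32*J²*(-1 + y) (V(J, y) = (J + 2*(((y - 1)*J)*J))*16 = (J + 2*(((-1 + y)*J)*J))*16 = (J + 2*((J*(-1 + y))*J))*16 = (J + 2*(J²*(-1 + y)))*16 = (J + 2*J²*(-1 + y))*16 = 16*J + 32*J²*(-1 + y))
-727264/V(778, -312) = -727264*1/(12448*(1 + 2*778*(-1 - 312))) = -727264*1/(12448*(1 + 2*778*(-313))) = -727264*1/(12448*(1 - 487028)) = -727264/(16*778*(-487027)) = -727264/(-6062512096) = -727264*(-1/6062512096) = 22727/189453503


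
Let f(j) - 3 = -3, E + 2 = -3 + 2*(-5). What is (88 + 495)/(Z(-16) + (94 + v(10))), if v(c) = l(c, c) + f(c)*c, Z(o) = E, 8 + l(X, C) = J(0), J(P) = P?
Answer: 583/71 ≈ 8.2113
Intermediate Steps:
l(X, C) = -8 (l(X, C) = -8 + 0 = -8)
E = -15 (E = -2 + (-3 + 2*(-5)) = -2 + (-3 - 10) = -2 - 13 = -15)
Z(o) = -15
f(j) = 0 (f(j) = 3 - 3 = 0)
v(c) = -8 (v(c) = -8 + 0*c = -8 + 0 = -8)
(88 + 495)/(Z(-16) + (94 + v(10))) = (88 + 495)/(-15 + (94 - 8)) = 583/(-15 + 86) = 583/71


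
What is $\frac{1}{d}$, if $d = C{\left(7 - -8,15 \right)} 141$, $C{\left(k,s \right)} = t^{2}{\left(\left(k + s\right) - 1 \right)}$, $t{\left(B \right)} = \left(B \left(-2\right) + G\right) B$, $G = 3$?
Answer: $\frac{1}{358707525} \approx 2.7878 \cdot 10^{-9}$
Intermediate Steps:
$t{\left(B \right)} = B \left(3 - 2 B\right)$ ($t{\left(B \right)} = \left(B \left(-2\right) + 3\right) B = \left(- 2 B + 3\right) B = \left(3 - 2 B\right) B = B \left(3 - 2 B\right)$)
$C{\left(k,s \right)} = \left(-1 + k + s\right)^{2} \left(5 - 2 k - 2 s\right)^{2}$ ($C{\left(k,s \right)} = \left(\left(\left(k + s\right) - 1\right) \left(3 - 2 \left(\left(k + s\right) - 1\right)\right)\right)^{2} = \left(\left(-1 + k + s\right) \left(3 - 2 \left(-1 + k + s\right)\right)\right)^{2} = \left(\left(-1 + k + s\right) \left(3 - \left(-2 + 2 k + 2 s\right)\right)\right)^{2} = \left(\left(-1 + k + s\right) \left(5 - 2 k - 2 s\right)\right)^{2} = \left(-1 + k + s\right)^{2} \left(5 - 2 k - 2 s\right)^{2}$)
$d = 358707525$ ($d = \left(-1 + \left(7 - -8\right) + 15\right)^{2} \left(-5 + 2 \left(7 - -8\right) + 2 \cdot 15\right)^{2} \cdot 141 = \left(-1 + \left(7 + 8\right) + 15\right)^{2} \left(-5 + 2 \left(7 + 8\right) + 30\right)^{2} \cdot 141 = \left(-1 + 15 + 15\right)^{2} \left(-5 + 2 \cdot 15 + 30\right)^{2} \cdot 141 = 29^{2} \left(-5 + 30 + 30\right)^{2} \cdot 141 = 841 \cdot 55^{2} \cdot 141 = 841 \cdot 3025 \cdot 141 = 2544025 \cdot 141 = 358707525$)
$\frac{1}{d} = \frac{1}{358707525}$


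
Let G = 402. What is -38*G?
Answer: -15276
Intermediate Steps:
-38*G = -38*402 = -15276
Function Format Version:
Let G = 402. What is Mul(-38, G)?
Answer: -15276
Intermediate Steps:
Mul(-38, G) = Mul(-38, 402) = -15276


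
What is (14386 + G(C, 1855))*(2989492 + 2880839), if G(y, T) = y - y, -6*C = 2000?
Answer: 84450581766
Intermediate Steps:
C = -1000/3 (C = -1/6*2000 = -1000/3 ≈ -333.33)
G(y, T) = 0
(14386 + G(C, 1855))*(2989492 + 2880839) = (14386 + 0)*(2989492 + 2880839) = 14386*5870331 = 84450581766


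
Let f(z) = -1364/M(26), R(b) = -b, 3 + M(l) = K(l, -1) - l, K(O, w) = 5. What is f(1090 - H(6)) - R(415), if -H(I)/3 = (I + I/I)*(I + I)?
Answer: 2831/6 ≈ 471.83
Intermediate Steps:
M(l) = 2 - l (M(l) = -3 + (5 - l) = 2 - l)
H(I) = -6*I*(1 + I) (H(I) = -3*(I + I/I)*(I + I) = -3*(I + 1)*2*I = -3*(1 + I)*2*I = -6*I*(1 + I))
f(z) = 341/6 (f(z) = -1364/(2 - 1*26) = -1364/(2 - 26) = -1364/(-24) = -1364*(-1/24) = 341/6)
f(1090 - H(6)) - R(415) = 341/6 - (-1)*415 = 341/6 - 1*(-415) = 341/6 + 415 = 2831/6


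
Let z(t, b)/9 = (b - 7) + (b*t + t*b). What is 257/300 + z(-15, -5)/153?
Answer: 45769/5100 ≈ 8.9743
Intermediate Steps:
z(t, b) = -63 + 9*b + 18*b*t (z(t, b) = 9*((b - 7) + (b*t + t*b)) = 9*((-7 + b) + (b*t + b*t)) = 9*((-7 + b) + 2*b*t) = 9*(-7 + b + 2*b*t) = -63 + 9*b + 18*b*t)
257/300 + z(-15, -5)/153 = 257/300 + (-63 + 9*(-5) + 18*(-5)*(-15))/153 = 257*(1/300) + (-63 - 45 + 1350)*(1/153) = 257/300 + 1242*(1/153) = 257/300 + 138/17 = 45769/5100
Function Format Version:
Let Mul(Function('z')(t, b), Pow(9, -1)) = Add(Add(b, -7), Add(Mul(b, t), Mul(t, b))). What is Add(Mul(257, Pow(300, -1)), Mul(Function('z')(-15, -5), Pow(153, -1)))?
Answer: Rational(45769, 5100) ≈ 8.9743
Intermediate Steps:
Function('z')(t, b) = Add(-63, Mul(9, b), Mul(18, b, t)) (Function('z')(t, b) = Mul(9, Add(Add(b, -7), Add(Mul(b, t), Mul(t, b)))) = Mul(9, Add(Add(-7, b), Add(Mul(b, t), Mul(b, t)))) = Mul(9, Add(Add(-7, b), Mul(2, b, t))) = Mul(9, Add(-7, b, Mul(2, b, t))) = Add(-63, Mul(9, b), Mul(18, b, t)))
Add(Mul(257, Pow(300, -1)), Mul(Function('z')(-15, -5), Pow(153, -1))) = Add(Mul(257, Pow(300, -1)), Mul(Add(-63, Mul(9, -5), Mul(18, -5, -15)), Pow(153, -1))) = Add(Mul(257, Rational(1, 300)), Mul(Add(-63, -45, 1350), Rational(1, 153))) = Add(Rational(257, 300), Mul(1242, Rational(1, 153))) = Add(Rational(257, 300), Rational(138, 17)) = Rational(45769, 5100)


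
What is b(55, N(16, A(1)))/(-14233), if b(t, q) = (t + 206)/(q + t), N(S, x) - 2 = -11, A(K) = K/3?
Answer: -261/654718 ≈ -0.00039864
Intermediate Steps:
A(K) = K/3 (A(K) = K*(⅓) = K/3)
N(S, x) = -9 (N(S, x) = 2 - 11 = -9)
b(t, q) = (206 + t)/(q + t)
b(55, N(16, A(1)))/(-14233) = ((206 + 55)/(-9 + 55))/(-14233) = (261/46)*(-1/14233) = -261/654718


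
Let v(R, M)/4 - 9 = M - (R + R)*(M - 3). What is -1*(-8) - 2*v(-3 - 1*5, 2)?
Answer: 48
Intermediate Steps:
v(R, M) = 36 + 4*M - 8*R*(-3 + M) (v(R, M) = 36 + 4*(M - (R + R)*(M - 3)) = 36 + 4*(M - 2*R*(-3 + M)) = 36 + (4*M - 8*R*(-3 + M)) = 36 + 4*M - 8*R*(-3 + M))
-1*(-8) - 2*v(-3 - 1*5, 2) = -1*(-8) - 2*(36 + 4*2 + 24*(-3 - 1*5) - 8*2*(-3 - 1*5)) = 8 - 2*(36 + 8 + 24*(-3 - 5) - 8*2*(-3 - 5)) = 8 - 2*(36 + 8 + 24*(-8) - 8*2*(-8)) = 8 - 2*(36 + 8 - 192 + 128) = 8 - 2*(-20) = 8 + 40 = 48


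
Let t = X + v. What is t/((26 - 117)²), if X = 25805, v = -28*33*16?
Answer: 11021/8281 ≈ 1.3309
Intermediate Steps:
v = -14784 (v = -924*16 = -14784)
t = 11021 (t = 25805 - 14784 = 11021)
t/((26 - 117)²) = 11021/((26 - 117)²) = 11021/((-91)²) = 11021/8281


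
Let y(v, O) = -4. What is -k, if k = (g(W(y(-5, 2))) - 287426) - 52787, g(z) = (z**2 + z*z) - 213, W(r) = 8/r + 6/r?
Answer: 680803/2 ≈ 3.4040e+5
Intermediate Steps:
W(r) = 14/r
g(z) = -213 + 2*z**2 (g(z) = (z**2 + z**2) - 213 = 2*z**2 - 213 = -213 + 2*z**2)
k = -680803/2 (k = ((-213 + 2*(14/(-4))**2) - 287426) - 52787 = ((-213 + 2*(14*(-1/4))**2) - 287426) - 52787 = ((-213 + 2*(-7/2)**2) - 287426) - 52787 = ((-213 + 2*(49/4)) - 287426) - 52787 = ((-213 + 49/2) - 287426) - 52787 = (-377/2 - 287426) - 52787 = -575229/2 - 52787 = -680803/2 ≈ -3.4040e+5)
-k = -1*(-680803/2) = 680803/2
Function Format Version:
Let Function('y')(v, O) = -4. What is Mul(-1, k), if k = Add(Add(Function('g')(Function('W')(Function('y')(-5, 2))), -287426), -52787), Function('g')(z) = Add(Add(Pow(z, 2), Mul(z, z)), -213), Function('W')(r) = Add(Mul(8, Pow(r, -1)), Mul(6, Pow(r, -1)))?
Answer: Rational(680803, 2) ≈ 3.4040e+5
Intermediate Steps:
Function('W')(r) = Mul(14, Pow(r, -1))
Function('g')(z) = Add(-213, Mul(2, Pow(z, 2))) (Function('g')(z) = Add(Add(Pow(z, 2), Pow(z, 2)), -213) = Add(Mul(2, Pow(z, 2)), -213) = Add(-213, Mul(2, Pow(z, 2))))
k = Rational(-680803, 2) (k = Add(Add(Add(-213, Mul(2, Pow(Mul(14, Pow(-4, -1)), 2))), -287426), -52787) = Add(Add(Add(-213, Mul(2, Pow(Mul(14, Rational(-1, 4)), 2))), -287426), -52787) = Add(Add(Add(-213, Mul(2, Pow(Rational(-7, 2), 2))), -287426), -52787) = Add(Add(Add(-213, Mul(2, Rational(49, 4))), -287426), -52787) = Add(Add(Add(-213, Rational(49, 2)), -287426), -52787) = Add(Add(Rational(-377, 2), -287426), -52787) = Add(Rational(-575229, 2), -52787) = Rational(-680803, 2) ≈ -3.4040e+5)
Mul(-1, k) = Mul(-1, Rational(-680803, 2)) = Rational(680803, 2)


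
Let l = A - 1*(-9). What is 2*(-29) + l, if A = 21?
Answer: -28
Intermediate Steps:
l = 30 (l = 21 - 1*(-9) = 21 + 9 = 30)
2*(-29) + l = 2*(-29) + 30 = -58 + 30 = -28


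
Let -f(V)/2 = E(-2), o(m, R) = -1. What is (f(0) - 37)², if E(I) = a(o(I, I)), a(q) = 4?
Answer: 2025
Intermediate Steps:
E(I) = 4
f(V) = -8 (f(V) = -2*4 = -8)
(f(0) - 37)² = (-8 - 37)² = (-45)² = 2025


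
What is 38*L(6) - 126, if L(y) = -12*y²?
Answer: -16542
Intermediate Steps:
38*L(6) - 126 = 38*(-12*6²) - 126 = 38*(-12*36) - 126 = 38*(-432) - 126 = -16416 - 126 = -16542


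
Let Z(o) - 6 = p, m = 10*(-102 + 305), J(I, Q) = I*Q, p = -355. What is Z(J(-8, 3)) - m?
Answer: -2379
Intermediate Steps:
m = 2030 (m = 10*203 = 2030)
Z(o) = -349 (Z(o) = 6 - 355 = -349)
Z(J(-8, 3)) - m = -349 - 1*2030 = -349 - 2030 = -2379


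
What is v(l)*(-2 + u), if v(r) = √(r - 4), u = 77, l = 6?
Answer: 75*√2 ≈ 106.07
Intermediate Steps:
v(r) = √(-4 + r)
v(l)*(-2 + u) = √(-4 + 6)*(-2 + 77) = √2*75 = 75*√2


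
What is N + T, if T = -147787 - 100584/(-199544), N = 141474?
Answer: -157452586/24943 ≈ -6312.5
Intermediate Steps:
T = -3686238568/24943 (T = -147787 - 100584*(-1)/199544 = -147787 - 1*(-12573/24943) = -147787 + 12573/24943 = -3686238568/24943 ≈ -1.4779e+5)
N + T = 141474 - 3686238568/24943 = -157452586/24943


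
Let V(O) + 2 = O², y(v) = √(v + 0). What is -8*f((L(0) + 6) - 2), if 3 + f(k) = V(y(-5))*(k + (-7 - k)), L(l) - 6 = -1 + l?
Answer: -368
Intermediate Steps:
L(l) = 5 + l (L(l) = 6 + (-1 + l) = 5 + l)
y(v) = √v
V(O) = -2 + O²
f(k) = 46 (f(k) = -3 + (-2 + (√(-5))²)*(k + (-7 - k)) = -3 + (-2 + (I*√5)²)*(-7) = -3 + (-2 - 5)*(-7) = -3 - 7*(-7) = -3 + 49 = 46)
-8*f((L(0) + 6) - 2) = -8*46 = -368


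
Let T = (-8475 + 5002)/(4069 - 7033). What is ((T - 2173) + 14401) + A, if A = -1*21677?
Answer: -28003363/2964 ≈ -9447.8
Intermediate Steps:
T = 3473/2964 (T = -3473/(-2964) = -3473*(-1/2964) = 3473/2964 ≈ 1.1717)
A = -21677
((T - 2173) + 14401) + A = ((3473/2964 - 2173) + 14401) - 21677 = (-6437299/2964 + 14401) - 21677 = 36247265/2964 - 21677 = -28003363/2964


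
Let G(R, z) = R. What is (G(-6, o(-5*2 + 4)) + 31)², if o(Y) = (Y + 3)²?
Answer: 625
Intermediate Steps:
o(Y) = (3 + Y)²
(G(-6, o(-5*2 + 4)) + 31)² = (-6 + 31)² = 25² = 625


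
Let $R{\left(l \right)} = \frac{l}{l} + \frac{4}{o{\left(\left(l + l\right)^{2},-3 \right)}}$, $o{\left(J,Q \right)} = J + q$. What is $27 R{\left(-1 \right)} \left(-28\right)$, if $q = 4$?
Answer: $-1134$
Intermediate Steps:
$o{\left(J,Q \right)} = 4 + J$ ($o{\left(J,Q \right)} = J + 4 = 4 + J$)
$R{\left(l \right)} = 1 + \frac{4}{4 + 4 l^{2}}$ ($R{\left(l \right)} = \frac{l}{l} + \frac{4}{4 + \left(l + l\right)^{2}} = 1 + \frac{4}{4 + \left(2 l\right)^{2}} = 1 + \frac{4}{4 + 4 l^{2}}$)
$27 R{\left(-1 \right)} \left(-28\right) = 27 \frac{2 + \left(-1\right)^{2}}{1 + \left(-1\right)^{2}} \left(-28\right) = 27 \frac{2 + 1}{1 + 1} \left(-28\right) = 27 \cdot \frac{1}{2} \cdot 3 \left(-28\right) = 27 \cdot \frac{3}{2} \left(-28\right) = \frac{81}{2} \left(-28\right) = -1134$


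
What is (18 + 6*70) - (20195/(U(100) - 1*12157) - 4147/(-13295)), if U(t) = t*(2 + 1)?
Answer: 69265122516/157638815 ≈ 439.39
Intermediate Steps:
U(t) = 3*t (U(t) = t*3 = 3*t)
(18 + 6*70) - (20195/(U(100) - 1*12157) - 4147/(-13295)) = (18 + 6*70) - (20195/(3*100 - 1*12157) - 4147/(-13295)) = (18 + 420) - (20195/(300 - 12157) - 4147*(-1/13295)) = 438 - (20195/(-11857) + 4147/13295) = 438 - (20195*(-1/11857) + 4147/13295) = 438 - (-20195/11857 + 4147/13295) = 438 - 1*(-219321546/157638815) = 438 + 219321546/157638815 = 69265122516/157638815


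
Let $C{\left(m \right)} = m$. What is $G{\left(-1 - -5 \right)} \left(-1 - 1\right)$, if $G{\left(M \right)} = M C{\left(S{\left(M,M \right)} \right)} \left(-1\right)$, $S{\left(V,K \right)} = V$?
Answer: $32$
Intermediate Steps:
$G{\left(M \right)} = - M^{2}$ ($G{\left(M \right)} = M M \left(-1\right) = M^{2} \left(-1\right) = - M^{2}$)
$G{\left(-1 - -5 \right)} \left(-1 - 1\right) = - \left(-1 - -5\right)^{2} \left(-1 - 1\right) = - \left(-1 + 5\right)^{2} \left(-2\right) = - 4^{2} \left(-2\right) = \left(-1\right) 16 \left(-2\right) = \left(-16\right) \left(-2\right) = 32$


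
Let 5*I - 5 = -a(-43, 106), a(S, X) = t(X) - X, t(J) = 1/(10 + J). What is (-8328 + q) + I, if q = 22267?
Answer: 1619499/116 ≈ 13961.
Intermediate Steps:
a(S, X) = 1/(10 + X) - X
I = 2575/116 (I = 1 + (-(1 - 1*106*(10 + 106))/(10 + 106))/5 = 1 + (-(1 - 1*106*116)/116)/5 = 1 + (-(1 - 12296)/116)/5 = 1 + (-(-12295)/116)/5 = 1 + (-1*(-12295/116))/5 = 1 + (⅕)*(12295/116) = 1 + 2459/116 = 2575/116 ≈ 22.198)
(-8328 + q) + I = (-8328 + 22267) + 2575/116 = 13939 + 2575/116 = 1619499/116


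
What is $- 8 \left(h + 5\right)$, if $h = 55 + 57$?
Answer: $-936$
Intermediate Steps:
$h = 112$
$- 8 \left(h + 5\right) = - 8 \left(112 + 5\right) = \left(-8\right) 117 = -936$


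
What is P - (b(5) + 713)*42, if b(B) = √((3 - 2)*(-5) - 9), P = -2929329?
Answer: -2959275 - 42*I*√14 ≈ -2.9593e+6 - 157.15*I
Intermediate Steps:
b(B) = I*√14 (b(B) = √(1*(-5) - 9) = √(-5 - 9) = √(-14) = I*√14)
P - (b(5) + 713)*42 = -2929329 - (I*√14 + 713)*42 = -2929329 - (713 + I*√14)*42 = -2929329 - (29946 + 42*I*√14) = -2929329 + (-29946 - 42*I*√14) = -2959275 - 42*I*√14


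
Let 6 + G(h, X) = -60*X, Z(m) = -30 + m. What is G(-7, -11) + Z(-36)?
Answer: 588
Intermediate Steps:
G(h, X) = -6 - 60*X
G(-7, -11) + Z(-36) = (-6 - 60*(-11)) + (-30 - 36) = (-6 + 660) - 66 = 654 - 66 = 588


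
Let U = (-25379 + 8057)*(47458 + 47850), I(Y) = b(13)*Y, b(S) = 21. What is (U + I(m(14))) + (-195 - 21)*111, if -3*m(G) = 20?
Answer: -1650949292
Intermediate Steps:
m(G) = -20/3 (m(G) = -1/3*20 = -20/3)
I(Y) = 21*Y
U = -1650925176 (U = -17322*95308 = -1650925176)
(U + I(m(14))) + (-195 - 21)*111 = (-1650925176 + 21*(-20/3)) + (-195 - 21)*111 = (-1650925176 - 140) - 216*111 = -1650925316 - 23976 = -1650949292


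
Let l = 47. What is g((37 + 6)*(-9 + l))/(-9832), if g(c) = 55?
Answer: -55/9832 ≈ -0.0055940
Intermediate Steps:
g((37 + 6)*(-9 + l))/(-9832) = 55/(-9832) = 55*(-1/9832) = -55/9832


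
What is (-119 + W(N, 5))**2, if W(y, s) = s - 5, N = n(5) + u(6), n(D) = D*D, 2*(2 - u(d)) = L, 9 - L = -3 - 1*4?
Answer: 14161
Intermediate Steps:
L = 16 (L = 9 - (-3 - 1*4) = 9 - (-3 - 4) = 9 - 1*(-7) = 9 + 7 = 16)
u(d) = -6 (u(d) = 2 - 1/2*16 = 2 - 8 = -6)
n(D) = D**2
N = 19 (N = 5**2 - 6 = 25 - 6 = 19)
W(y, s) = -5 + s
(-119 + W(N, 5))**2 = (-119 + (-5 + 5))**2 = (-119 + 0)**2 = (-119)**2 = 14161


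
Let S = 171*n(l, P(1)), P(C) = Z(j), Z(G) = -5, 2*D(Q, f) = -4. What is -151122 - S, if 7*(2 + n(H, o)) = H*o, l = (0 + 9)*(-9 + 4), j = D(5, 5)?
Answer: -1093935/7 ≈ -1.5628e+5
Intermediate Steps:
D(Q, f) = -2 (D(Q, f) = (½)*(-4) = -2)
j = -2
l = -45 (l = 9*(-5) = -45)
P(C) = -5
n(H, o) = -2 + H*o/7 (n(H, o) = -2 + (H*o)/7 = -2 + H*o/7)
S = 36081/7 (S = 171*(-2 + (⅐)*(-45)*(-5)) = 171*(-2 + 225/7) = 171*(211/7) = 36081/7 ≈ 5154.4)
-151122 - S = -151122 - 1*36081/7 = -151122 - 36081/7 = -1093935/7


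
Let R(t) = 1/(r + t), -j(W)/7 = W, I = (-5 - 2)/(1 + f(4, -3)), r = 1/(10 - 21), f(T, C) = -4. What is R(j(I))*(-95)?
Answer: 3135/542 ≈ 5.7841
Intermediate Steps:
r = -1/11 (r = 1/(-11) = -1/11 ≈ -0.090909)
I = 7/3 (I = (-5 - 2)/(1 - 4) = -7/(-3) = -7*(-⅓) = 7/3 ≈ 2.3333)
j(W) = -7*W
R(t) = 1/(-1/11 + t)
R(j(I))*(-95) = (11/(-1 + 11*(-7*7/3)))*(-95) = (11/(-1 + 11*(-49/3)))*(-95) = (11/(-1 - 539/3))*(-95) = (11/(-542/3))*(-95) = (11*(-3/542))*(-95) = -33/542*(-95) = 3135/542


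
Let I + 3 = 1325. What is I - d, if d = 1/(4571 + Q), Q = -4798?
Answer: 300095/227 ≈ 1322.0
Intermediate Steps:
I = 1322 (I = -3 + 1325 = 1322)
d = -1/227 (d = 1/(4571 - 4798) = 1/(-227) = -1/227 ≈ -0.0044053)
I - d = 1322 - 1*(-1/227) = 1322 + 1/227 = 300095/227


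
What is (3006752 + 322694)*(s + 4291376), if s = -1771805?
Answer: 8388775587666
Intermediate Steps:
(3006752 + 322694)*(s + 4291376) = (3006752 + 322694)*(-1771805 + 4291376) = 3329446*2519571 = 8388775587666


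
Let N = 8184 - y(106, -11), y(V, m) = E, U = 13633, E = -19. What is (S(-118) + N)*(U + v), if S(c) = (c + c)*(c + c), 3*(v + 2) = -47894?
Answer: -447356899/3 ≈ -1.4912e+8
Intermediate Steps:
v = -47900/3 (v = -2 + (⅓)*(-47894) = -2 - 47894/3 = -47900/3 ≈ -15967.)
y(V, m) = -19
N = 8203 (N = 8184 - 1*(-19) = 8184 + 19 = 8203)
S(c) = 4*c² (S(c) = (2*c)*(2*c) = 4*c²)
(S(-118) + N)*(U + v) = (4*(-118)² + 8203)*(13633 - 47900/3) = (4*13924 + 8203)*(-7001/3) = (55696 + 8203)*(-7001/3) = 63899*(-7001/3) = -447356899/3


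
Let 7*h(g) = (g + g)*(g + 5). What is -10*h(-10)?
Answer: -1000/7 ≈ -142.86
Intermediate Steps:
h(g) = 2*g*(5 + g)/7 (h(g) = ((g + g)*(g + 5))/7 = ((2*g)*(5 + g))/7 = (2*g*(5 + g))/7 = 2*g*(5 + g)/7)
-10*h(-10) = -20*(-10)*(5 - 10)/7 = -20*(-10)*(-5)/7 = -10*100/7 = -1000/7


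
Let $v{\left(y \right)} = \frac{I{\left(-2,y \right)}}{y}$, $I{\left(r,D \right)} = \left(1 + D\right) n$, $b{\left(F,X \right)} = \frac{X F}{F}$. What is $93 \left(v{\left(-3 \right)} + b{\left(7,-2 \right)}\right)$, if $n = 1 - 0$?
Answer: $-124$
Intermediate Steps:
$b{\left(F,X \right)} = X$ ($b{\left(F,X \right)} = \frac{F X}{F} = X$)
$n = 1$ ($n = 1 + 0 = 1$)
$I{\left(r,D \right)} = 1 + D$ ($I{\left(r,D \right)} = \left(1 + D\right) 1 = 1 + D$)
$v{\left(y \right)} = \frac{1 + y}{y}$
$93 \left(v{\left(-3 \right)} + b{\left(7,-2 \right)}\right) = 93 \left(\frac{1 - 3}{-3} - 2\right) = 93 \left(\left(- \frac{1}{3}\right) \left(-2\right) - 2\right) = 93 \left(\frac{2}{3} - 2\right) = 93 \left(- \frac{4}{3}\right) = -124$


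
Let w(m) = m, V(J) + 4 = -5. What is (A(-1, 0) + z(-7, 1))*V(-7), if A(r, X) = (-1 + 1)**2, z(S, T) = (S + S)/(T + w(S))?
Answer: -21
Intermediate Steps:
V(J) = -9 (V(J) = -4 - 5 = -9)
z(S, T) = 2*S/(S + T) (z(S, T) = (S + S)/(T + S) = (2*S)/(S + T) = 2*S/(S + T))
A(r, X) = 0 (A(r, X) = 0**2 = 0)
(A(-1, 0) + z(-7, 1))*V(-7) = (0 + 2*(-7)/(-7 + 1))*(-9) = (0 + 2*(-7)/(-6))*(-9) = (0 + 2*(-7)*(-1/6))*(-9) = (0 + 7/3)*(-9) = (7/3)*(-9) = -21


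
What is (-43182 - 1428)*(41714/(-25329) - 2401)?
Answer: 904938281410/8443 ≈ 1.0718e+8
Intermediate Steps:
(-43182 - 1428)*(41714/(-25329) - 2401) = -44610*(41714*(-1/25329) - 2401) = -44610*(-41714/25329 - 2401) = -44610*(-60856643/25329) = 904938281410/8443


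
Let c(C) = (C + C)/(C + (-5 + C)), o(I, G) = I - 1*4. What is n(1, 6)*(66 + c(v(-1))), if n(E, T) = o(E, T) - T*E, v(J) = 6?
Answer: -4266/7 ≈ -609.43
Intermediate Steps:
o(I, G) = -4 + I (o(I, G) = I - 4 = -4 + I)
c(C) = 2*C/(-5 + 2*C) (c(C) = (2*C)/(-5 + 2*C) = 2*C/(-5 + 2*C))
n(E, T) = -4 + E - E*T (n(E, T) = (-4 + E) - T*E = (-4 + E) - E*T = -4 + E - E*T)
n(1, 6)*(66 + c(v(-1))) = (-4 + 1 - 1*1*6)*(66 + 2*6/(-5 + 2*6)) = (-4 + 1 - 6)*(66 + 2*6/(-5 + 12)) = -9*(66 + 2*6/7) = -9*(66 + 2*6*(⅐)) = -9*(66 + 12/7) = -9*474/7 = -4266/7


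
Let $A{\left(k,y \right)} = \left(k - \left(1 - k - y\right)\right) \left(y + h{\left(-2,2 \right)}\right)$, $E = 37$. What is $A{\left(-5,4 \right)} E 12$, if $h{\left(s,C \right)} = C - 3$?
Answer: $-9324$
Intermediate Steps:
$h{\left(s,C \right)} = -3 + C$
$A{\left(k,y \right)} = \left(-1 + y\right) \left(-1 + y + 2 k\right)$ ($A{\left(k,y \right)} = \left(k - \left(1 - k - y\right)\right) \left(y + \left(-3 + 2\right)\right) = \left(k + \left(-1 + k + y\right)\right) \left(y - 1\right) = \left(-1 + y + 2 k\right) \left(-1 + y\right) = \left(-1 + y\right) \left(-1 + y + 2 k\right)$)
$A{\left(-5,4 \right)} E 12 = \left(1 + 4^{2} - -10 - 8 + 2 \left(-5\right) 4\right) 37 \cdot 12 = \left(1 + 16 + 10 - 8 - 40\right) 37 \cdot 12 = \left(-21\right) 37 \cdot 12 = \left(-777\right) 12 = -9324$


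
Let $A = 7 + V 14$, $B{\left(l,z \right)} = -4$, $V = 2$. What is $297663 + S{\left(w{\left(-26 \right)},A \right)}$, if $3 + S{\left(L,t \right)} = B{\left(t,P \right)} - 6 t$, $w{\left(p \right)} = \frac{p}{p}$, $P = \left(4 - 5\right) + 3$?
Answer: $297446$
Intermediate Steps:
$P = 2$ ($P = -1 + 3 = 2$)
$w{\left(p \right)} = 1$
$A = 35$ ($A = 7 + 2 \cdot 14 = 7 + 28 = 35$)
$S{\left(L,t \right)} = -7 - 6 t$ ($S{\left(L,t \right)} = -3 - \left(4 + 6 t\right) = -7 - 6 t$)
$297663 + S{\left(w{\left(-26 \right)},A \right)} = 297663 - 217 = 297446$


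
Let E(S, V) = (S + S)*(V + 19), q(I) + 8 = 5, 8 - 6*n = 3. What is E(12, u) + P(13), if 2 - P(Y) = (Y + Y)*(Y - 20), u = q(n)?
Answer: 568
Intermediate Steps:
n = 5/6 (n = 4/3 - 1/6*3 = 4/3 - 1/2 = 5/6 ≈ 0.83333)
q(I) = -3 (q(I) = -8 + 5 = -3)
u = -3
E(S, V) = 2*S*(19 + V) (E(S, V) = (2*S)*(19 + V) = 2*S*(19 + V))
P(Y) = 2 - 2*Y*(-20 + Y) (P(Y) = 2 - (Y + Y)*(Y - 20) = 2 - 2*Y*(-20 + Y))
E(12, u) + P(13) = 2*12*(19 - 3) + (2 - 2*13**2 + 40*13) = 2*12*16 + (2 - 2*169 + 520) = 384 + (2 - 338 + 520) = 384 + 184 = 568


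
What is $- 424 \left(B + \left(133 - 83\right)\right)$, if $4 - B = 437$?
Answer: $162392$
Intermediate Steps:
$B = -433$ ($B = 4 - 437 = -433$)
$- 424 \left(B + \left(133 - 83\right)\right) = - 424 \left(-433 + \left(133 - 83\right)\right) = - 424 \left(-433 + 50\right) = \left(-424\right) \left(-383\right) = 162392$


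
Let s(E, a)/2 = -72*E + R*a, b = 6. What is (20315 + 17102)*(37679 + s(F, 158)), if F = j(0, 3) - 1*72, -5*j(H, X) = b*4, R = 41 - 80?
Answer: 6812550607/5 ≈ 1.3625e+9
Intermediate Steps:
R = -39
j(H, X) = -24/5 (j(H, X) = -6*4/5 = -⅕*24 = -24/5)
F = -384/5 (F = -24/5 - 1*72 = -24/5 - 72 = -384/5 ≈ -76.800)
s(E, a) = -144*E - 78*a (s(E, a) = 2*(-72*E - 39*a) = -144*E - 78*a)
(20315 + 17102)*(37679 + s(F, 158)) = (20315 + 17102)*(37679 + (-144*(-384/5) - 78*158)) = 37417*(37679 + (55296/5 - 12324)) = 37417*(37679 - 6324/5) = 37417*(182071/5) = 6812550607/5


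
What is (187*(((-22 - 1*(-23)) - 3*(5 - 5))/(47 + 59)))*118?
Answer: 11033/53 ≈ 208.17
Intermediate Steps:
(187*(((-22 - 1*(-23)) - 3*(5 - 5))/(47 + 59)))*118 = (187*(((-22 + 23) - 3*0)/106))*118 = (187*((1 + 0)*(1/106)))*118 = (187*(1*(1/106)))*118 = (187*(1/106))*118 = (187/106)*118 = 11033/53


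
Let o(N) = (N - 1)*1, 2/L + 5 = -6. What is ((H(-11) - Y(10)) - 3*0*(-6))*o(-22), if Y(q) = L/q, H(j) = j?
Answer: 13892/55 ≈ 252.58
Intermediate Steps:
L = -2/11 (L = 2/(-5 - 6) = 2/(-11) = 2*(-1/11) = -2/11 ≈ -0.18182)
o(N) = -1 + N (o(N) = (-1 + N)*1 = -1 + N)
Y(q) = -2/(11*q)
((H(-11) - Y(10)) - 3*0*(-6))*o(-22) = ((-11 - (-2)/(11*10)) - 3*0*(-6))*(-1 - 22) = ((-11 - (-2)/(11*10)) + 0*(-6))*(-23) = ((-11 - 1*(-1/55)) + 0)*(-23) = ((-11 + 1/55) + 0)*(-23) = (-604/55 + 0)*(-23) = -604/55*(-23) = 13892/55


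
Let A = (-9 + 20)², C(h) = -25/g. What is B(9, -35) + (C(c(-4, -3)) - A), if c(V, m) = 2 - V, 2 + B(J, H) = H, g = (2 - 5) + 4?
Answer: -183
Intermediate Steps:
g = 1 (g = -3 + 4 = 1)
B(J, H) = -2 + H
C(h) = -25 (C(h) = -25/1 = -25*1 = -25)
A = 121 (A = 11² = 121)
B(9, -35) + (C(c(-4, -3)) - A) = (-2 - 35) + (-25 - 1*121) = -37 + (-25 - 121) = -37 - 146 = -183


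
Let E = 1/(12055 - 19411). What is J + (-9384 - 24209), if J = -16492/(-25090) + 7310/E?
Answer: -674995672139/12545 ≈ -5.3806e+7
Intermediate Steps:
E = -1/7356 (E = 1/(-7356) = -1/7356 ≈ -0.00013594)
J = -674574247954/12545 (J = -16492/(-25090) + 7310/(-1/7356) = -16492*(-1/25090) + 7310*(-7356) = 8246/12545 - 53772360 = -674574247954/12545 ≈ -5.3772e+7)
J + (-9384 - 24209) = -674574247954/12545 + (-9384 - 24209) = -674574247954/12545 - 33593 = -674995672139/12545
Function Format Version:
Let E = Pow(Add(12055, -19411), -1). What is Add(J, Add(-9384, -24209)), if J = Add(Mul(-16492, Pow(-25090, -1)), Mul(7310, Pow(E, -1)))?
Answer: Rational(-674995672139, 12545) ≈ -5.3806e+7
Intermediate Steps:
E = Rational(-1, 7356) (E = Pow(-7356, -1) = Rational(-1, 7356) ≈ -0.00013594)
J = Rational(-674574247954, 12545) (J = Add(Mul(-16492, Pow(-25090, -1)), Mul(7310, Pow(Rational(-1, 7356), -1))) = Add(Mul(-16492, Rational(-1, 25090)), Mul(7310, -7356)) = Add(Rational(8246, 12545), -53772360) = Rational(-674574247954, 12545) ≈ -5.3772e+7)
Add(J, Add(-9384, -24209)) = Add(Rational(-674574247954, 12545), Add(-9384, -24209)) = Add(Rational(-674574247954, 12545), -33593) = Rational(-674995672139, 12545)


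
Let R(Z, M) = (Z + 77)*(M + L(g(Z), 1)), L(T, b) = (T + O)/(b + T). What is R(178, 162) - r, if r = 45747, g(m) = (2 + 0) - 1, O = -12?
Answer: -11679/2 ≈ -5839.5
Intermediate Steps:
g(m) = 1 (g(m) = 2 - 1 = 1)
L(T, b) = (-12 + T)/(T + b) (L(T, b) = (T - 12)/(b + T) = (-12 + T)/(T + b))
R(Z, M) = (77 + Z)*(-11/2 + M) (R(Z, M) = (Z + 77)*(M + (-12 + 1)/(1 + 1)) = (77 + Z)*(M - 11/2) = (77 + Z)*(-11/2 + M))
R(178, 162) - r = (-847/2 + 77*162 - 11/2*178 + 162*178) - 1*45747 = (-847/2 + 12474 - 979 + 28836) - 45747 = 79815/2 - 45747 = -11679/2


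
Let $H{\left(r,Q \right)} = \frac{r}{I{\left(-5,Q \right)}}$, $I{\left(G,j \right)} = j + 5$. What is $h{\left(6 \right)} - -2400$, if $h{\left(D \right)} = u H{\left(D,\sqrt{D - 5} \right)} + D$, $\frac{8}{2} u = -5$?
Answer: $\frac{9619}{4} \approx 2404.8$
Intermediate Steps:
$I{\left(G,j \right)} = 5 + j$
$u = - \frac{5}{4}$ ($u = \frac{1}{4} \left(-5\right) = - \frac{5}{4} \approx -1.25$)
$H{\left(r,Q \right)} = \frac{r}{5 + Q}$
$h{\left(D \right)} = D - \frac{5 D}{4 \left(5 + \sqrt{-5 + D}\right)}$ ($h{\left(D \right)} = - \frac{5 \frac{D}{5 + \sqrt{D - 5}}}{4} + D = - \frac{5 \frac{D}{5 + \sqrt{-5 + D}}}{4} + D = - \frac{5 D}{4 \left(5 + \sqrt{-5 + D}\right)} + D = D - \frac{5 D}{4 \left(5 + \sqrt{-5 + D}\right)}$)
$h{\left(6 \right)} - -2400 = \frac{1}{4} \cdot 6 \frac{1}{5 + \sqrt{-5 + 6}} \left(15 + 4 \sqrt{-5 + 6}\right) - -2400 = \frac{1}{4} \cdot 6 \frac{1}{5 + \sqrt{1}} \left(15 + 4 \sqrt{1}\right) + 2400 = \frac{1}{4} \cdot 6 \frac{1}{5 + 1} \left(15 + 4 \cdot 1\right) + 2400 = \frac{1}{4} \cdot 6 \cdot \frac{1}{6} \left(15 + 4\right) + 2400 = \frac{1}{4} \cdot 6 \cdot \frac{1}{6} \cdot 19 + 2400 = \frac{19}{4} + 2400 = \frac{9619}{4}$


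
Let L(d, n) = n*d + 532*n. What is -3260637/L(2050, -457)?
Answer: 3260637/1179974 ≈ 2.7633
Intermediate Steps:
L(d, n) = 532*n + d*n (L(d, n) = d*n + 532*n = 532*n + d*n)
-3260637/L(2050, -457) = -3260637*(-1/(457*(532 + 2050))) = -3260637/((-457*2582)) = -3260637/(-1179974) = -3260637*(-1/1179974) = 3260637/1179974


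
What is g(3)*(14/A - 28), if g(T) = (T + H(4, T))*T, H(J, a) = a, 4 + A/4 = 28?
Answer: -4011/8 ≈ -501.38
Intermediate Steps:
A = 96 (A = -16 + 4*28 = -16 + 112 = 96)
g(T) = 2*T² (g(T) = (T + T)*T = (2*T)*T = 2*T²)
g(3)*(14/A - 28) = (2*3²)*(14/96 - 28) = (2*9)*(14*(1/96) - 28) = 18*(7/48 - 28) = 18*(-1337/48) = -4011/8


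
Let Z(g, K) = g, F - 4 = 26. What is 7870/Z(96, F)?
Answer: 3935/48 ≈ 81.979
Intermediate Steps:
F = 30 (F = 4 + 26 = 30)
7870/Z(96, F) = 7870/96 = 7870*(1/96) = 3935/48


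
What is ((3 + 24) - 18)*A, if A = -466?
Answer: -4194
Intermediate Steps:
((3 + 24) - 18)*A = ((3 + 24) - 18)*(-466) = (27 - 18)*(-466) = 9*(-466) = -4194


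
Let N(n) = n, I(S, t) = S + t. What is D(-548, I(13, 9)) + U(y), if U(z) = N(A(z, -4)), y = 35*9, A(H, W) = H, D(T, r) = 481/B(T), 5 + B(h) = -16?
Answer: 6134/21 ≈ 292.10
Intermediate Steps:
B(h) = -21 (B(h) = -5 - 16 = -21)
D(T, r) = -481/21 (D(T, r) = 481/(-21) = 481*(-1/21) = -481/21)
y = 315
U(z) = z
D(-548, I(13, 9)) + U(y) = -481/21 + 315 = 6134/21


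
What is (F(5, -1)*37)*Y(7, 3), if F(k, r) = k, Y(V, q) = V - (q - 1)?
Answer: 925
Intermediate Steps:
Y(V, q) = 1 + V - q (Y(V, q) = V - (-1 + q) = V + (1 - q) = 1 + V - q)
(F(5, -1)*37)*Y(7, 3) = (5*37)*(1 + 7 - 1*3) = 185*(1 + 7 - 3) = 185*5 = 925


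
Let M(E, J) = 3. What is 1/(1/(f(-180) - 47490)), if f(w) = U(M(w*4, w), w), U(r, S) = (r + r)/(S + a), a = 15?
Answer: -2611952/55 ≈ -47490.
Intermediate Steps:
U(r, S) = 2*r/(15 + S) (U(r, S) = (r + r)/(S + 15) = (2*r)/(15 + S) = 2*r/(15 + S))
f(w) = 6/(15 + w) (f(w) = 2*3/(15 + w) = 6/(15 + w))
1/(1/(f(-180) - 47490)) = 1/(1/(6/(15 - 180) - 47490)) = 1/(1/(6/(-165) - 47490)) = 1/(1/(6*(-1/165) - 47490)) = 1/(1/(-2/55 - 47490)) = 1/(1/(-2611952/55)) = 1/(-55/2611952) = -2611952/55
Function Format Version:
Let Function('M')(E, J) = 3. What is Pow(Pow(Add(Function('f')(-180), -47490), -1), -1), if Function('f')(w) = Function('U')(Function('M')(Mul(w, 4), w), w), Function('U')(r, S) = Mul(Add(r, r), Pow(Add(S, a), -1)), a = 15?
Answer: Rational(-2611952, 55) ≈ -47490.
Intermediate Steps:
Function('U')(r, S) = Mul(2, r, Pow(Add(15, S), -1)) (Function('U')(r, S) = Mul(Add(r, r), Pow(Add(S, 15), -1)) = Mul(Mul(2, r), Pow(Add(15, S), -1)) = Mul(2, r, Pow(Add(15, S), -1)))
Function('f')(w) = Mul(6, Pow(Add(15, w), -1)) (Function('f')(w) = Mul(2, 3, Pow(Add(15, w), -1)) = Mul(6, Pow(Add(15, w), -1)))
Pow(Pow(Add(Function('f')(-180), -47490), -1), -1) = Pow(Pow(Add(Mul(6, Pow(Add(15, -180), -1)), -47490), -1), -1) = Pow(Pow(Add(Mul(6, Pow(-165, -1)), -47490), -1), -1) = Pow(Pow(Add(Mul(6, Rational(-1, 165)), -47490), -1), -1) = Pow(Pow(Add(Rational(-2, 55), -47490), -1), -1) = Pow(Pow(Rational(-2611952, 55), -1), -1) = Pow(Rational(-55, 2611952), -1) = Rational(-2611952, 55)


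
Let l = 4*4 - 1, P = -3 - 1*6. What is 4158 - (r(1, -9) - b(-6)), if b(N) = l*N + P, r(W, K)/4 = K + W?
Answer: 4091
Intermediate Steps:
r(W, K) = 4*K + 4*W (r(W, K) = 4*(K + W) = 4*K + 4*W)
P = -9 (P = -3 - 6 = -9)
l = 15 (l = 16 - 1 = 15)
b(N) = -9 + 15*N (b(N) = 15*N - 9 = -9 + 15*N)
4158 - (r(1, -9) - b(-6)) = 4158 - ((4*(-9) + 4*1) - (-9 + 15*(-6))) = 4158 - ((-36 + 4) - (-9 - 90)) = 4158 - (-32 - 1*(-99)) = 4158 - (-32 + 99) = 4158 - 1*67 = 4158 - 67 = 4091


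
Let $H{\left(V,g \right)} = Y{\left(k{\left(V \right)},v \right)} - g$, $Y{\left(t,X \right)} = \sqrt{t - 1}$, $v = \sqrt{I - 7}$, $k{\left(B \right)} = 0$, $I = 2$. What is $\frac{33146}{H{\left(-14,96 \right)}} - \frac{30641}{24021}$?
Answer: $- \frac{76717624433}{221401557} - \frac{33146 i}{9217} \approx -346.51 - 3.5962 i$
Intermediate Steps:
$v = i \sqrt{5}$ ($v = \sqrt{2 - 7} = \sqrt{-5} = i \sqrt{5} \approx 2.2361 i$)
$Y{\left(t,X \right)} = \sqrt{-1 + t}$
$H{\left(V,g \right)} = i - g$ ($H{\left(V,g \right)} = \sqrt{-1 + 0} - g = \sqrt{-1} - g = i - g$)
$\frac{33146}{H{\left(-14,96 \right)}} - \frac{30641}{24021} = \frac{33146}{i - 96} - \frac{30641}{24021} = \frac{33146}{-96 + i} - \frac{30641}{24021} = 33146 \frac{-96 - i}{9217} - \frac{30641}{24021} = \frac{33146 \left(-96 - i\right)}{9217} - \frac{30641}{24021} = - \frac{30641}{24021} + \frac{33146 \left(-96 - i\right)}{9217}$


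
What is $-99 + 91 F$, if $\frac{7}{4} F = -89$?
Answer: $-4727$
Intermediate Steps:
$F = - \frac{356}{7}$ ($F = \frac{4}{7} \left(-89\right) = - \frac{356}{7} \approx -50.857$)
$-99 + 91 F = -99 + 91 \left(- \frac{356}{7}\right) = -99 - 4628 = -4727$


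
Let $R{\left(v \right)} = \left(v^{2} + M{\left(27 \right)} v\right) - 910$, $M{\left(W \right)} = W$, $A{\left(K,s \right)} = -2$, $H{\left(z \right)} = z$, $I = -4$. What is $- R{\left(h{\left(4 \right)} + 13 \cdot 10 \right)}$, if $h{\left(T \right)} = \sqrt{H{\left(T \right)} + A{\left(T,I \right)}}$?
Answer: $-19502 - 287 \sqrt{2} \approx -19908.0$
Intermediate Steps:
$h{\left(T \right)} = \sqrt{-2 + T}$ ($h{\left(T \right)} = \sqrt{T - 2} = \sqrt{-2 + T}$)
$R{\left(v \right)} = -910 + v^{2} + 27 v$ ($R{\left(v \right)} = \left(v^{2} + 27 v\right) - 910 = -910 + v^{2} + 27 v$)
$- R{\left(h{\left(4 \right)} + 13 \cdot 10 \right)} = - (-910 + \left(\sqrt{-2 + 4} + 13 \cdot 10\right)^{2} + 27 \left(\sqrt{-2 + 4} + 13 \cdot 10\right)) = - (-910 + \left(\sqrt{2} + 130\right)^{2} + 27 \left(\sqrt{2} + 130\right)) = - (-910 + \left(130 + \sqrt{2}\right)^{2} + 27 \left(130 + \sqrt{2}\right)) = - (-910 + \left(130 + \sqrt{2}\right)^{2} + \left(3510 + 27 \sqrt{2}\right)) = - (2600 + \left(130 + \sqrt{2}\right)^{2} + 27 \sqrt{2}) = -2600 - \left(130 + \sqrt{2}\right)^{2} - 27 \sqrt{2}$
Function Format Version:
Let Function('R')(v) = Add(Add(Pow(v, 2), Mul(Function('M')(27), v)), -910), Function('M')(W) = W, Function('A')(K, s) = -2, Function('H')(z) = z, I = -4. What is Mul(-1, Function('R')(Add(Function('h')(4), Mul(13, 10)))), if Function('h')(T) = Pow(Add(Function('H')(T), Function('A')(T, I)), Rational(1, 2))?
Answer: Add(-19502, Mul(-287, Pow(2, Rational(1, 2)))) ≈ -19908.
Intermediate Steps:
Function('h')(T) = Pow(Add(-2, T), Rational(1, 2)) (Function('h')(T) = Pow(Add(T, -2), Rational(1, 2)) = Pow(Add(-2, T), Rational(1, 2)))
Function('R')(v) = Add(-910, Pow(v, 2), Mul(27, v)) (Function('R')(v) = Add(Add(Pow(v, 2), Mul(27, v)), -910) = Add(-910, Pow(v, 2), Mul(27, v)))
Mul(-1, Function('R')(Add(Function('h')(4), Mul(13, 10)))) = Mul(-1, Add(-910, Pow(Add(Pow(Add(-2, 4), Rational(1, 2)), Mul(13, 10)), 2), Mul(27, Add(Pow(Add(-2, 4), Rational(1, 2)), Mul(13, 10))))) = Mul(-1, Add(-910, Pow(Add(Pow(2, Rational(1, 2)), 130), 2), Mul(27, Add(Pow(2, Rational(1, 2)), 130)))) = Mul(-1, Add(-910, Pow(Add(130, Pow(2, Rational(1, 2))), 2), Mul(27, Add(130, Pow(2, Rational(1, 2)))))) = Mul(-1, Add(-910, Pow(Add(130, Pow(2, Rational(1, 2))), 2), Add(3510, Mul(27, Pow(2, Rational(1, 2)))))) = Mul(-1, Add(2600, Pow(Add(130, Pow(2, Rational(1, 2))), 2), Mul(27, Pow(2, Rational(1, 2))))) = Add(-2600, Mul(-1, Pow(Add(130, Pow(2, Rational(1, 2))), 2)), Mul(-27, Pow(2, Rational(1, 2))))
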